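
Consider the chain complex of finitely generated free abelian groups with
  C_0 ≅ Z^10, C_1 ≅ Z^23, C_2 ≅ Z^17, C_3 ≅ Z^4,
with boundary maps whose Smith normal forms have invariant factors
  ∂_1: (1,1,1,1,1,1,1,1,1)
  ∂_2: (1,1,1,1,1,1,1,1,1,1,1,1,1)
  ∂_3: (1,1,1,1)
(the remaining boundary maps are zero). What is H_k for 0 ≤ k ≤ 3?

H_0: b_0 = 10 − 0 − 9 = 1; torsion from ∂_1 factors > 1: none. So H_0 = Z.
H_1: b_1 = 23 − 9 − 13 = 1; torsion from ∂_2 factors > 1: none. So H_1 = Z.
H_2: b_2 = 17 − 13 − 4 = 0; torsion from ∂_3 factors > 1: none. So H_2 = 0.
H_3: b_3 = 4 − 4 − 0 = 0; torsion from ∂_4 factors > 1: none. So H_3 = 0.

H_0 = Z,  H_1 = Z,  H_2 = 0,  H_3 = 0.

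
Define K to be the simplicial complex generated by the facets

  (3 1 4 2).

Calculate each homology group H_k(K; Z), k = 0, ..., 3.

Fix the vertex order 1 < 2 < 3 < 4 and write every simplex with vertices in increasing order. Then dim K = 3 and the simplices of K are:

  0-simplices (4): [1], [2], [3], [4]
  1-simplices (6): [1,2], [1,3], [1,4], [2,3], [2,4], [3,4]
  2-simplices (4): [1,2,3], [1,2,4], [1,3,4], [2,3,4]
  3-simplices (1): [1,2,3,4]

so the chain groups are C_0 ≅ Z^4, C_1 ≅ Z^6, C_2 ≅ Z^4, C_3 ≅ Z^1.

Boundary ∂_1: C_1 → C_0 maps an edge to its endpoints' difference, ∂[p,q] = q − p. For instance
  ∂[2,4] = [4] − [2].
The 4×6 boundary matrix has rank 3 and Smith normal form diag(1,1,1).

∂_2: C_2 → C_1 acts by ∂[p,q,r] = [q,r] − [p,r] + [p,q]. For instance
  ∂[1,2,3] = [2,3] − [1,3] + [1,2],
  ∂[1,3,4] = [3,4] − [1,4] + [1,3].
The 6×4 boundary matrix has rank 3 and Smith normal form diag(1,1,1).

Boundary ∂_3: C_3 → C_2 sends each 3-simplex σ to the alternating sum Σ_i (−1)^i (σ with its i-th vertex removed). For instance
  ∂[1,2,3,4] = [2,3,4] − [1,3,4] + [1,2,4] − [1,2,3].
The resulting 4×1 matrix has rank 1, and its Smith normal form has invariant factors (1).

From H_k ≅ ker(∂_k) / im(∂_{k+1}) we obtain:

  H_0: rank C_0 − rank ∂_1 = 4 − 3 = 1, and the invariant factors of ∂_1 are all 1, so H_0 = Z.
  H_1: rank ker ∂_1 − rank ∂_2 = (6 − 3) − 3 = 0, and the invariant factors of ∂_2 are all 1, so H_1 = 0.
  H_2: rank ker ∂_2 − rank ∂_3 = (4 − 3) − 1 = 0, and the invariant factors of ∂_3 are all 1, so H_2 = 0.
  H_3: rank ker ∂_3 − rank ∂_4 = (1 − 1) − 0 = 0, and there is no ∂_4, so H_3 = 0.

As a check, the Euler characteristic is 4 − 6 + 4 − 1 = 1, which agrees with 1 − 0 + 0 − 0 = 1.

H_0 = Z,  H_1 = 0,  H_2 = 0,  H_3 = 0.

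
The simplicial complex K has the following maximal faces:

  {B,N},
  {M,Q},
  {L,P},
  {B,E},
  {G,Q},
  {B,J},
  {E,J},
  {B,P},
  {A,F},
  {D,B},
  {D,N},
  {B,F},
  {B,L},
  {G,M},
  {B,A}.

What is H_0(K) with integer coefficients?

Fix the vertex order A < B < D < E < F < G < J < L < M < N < P < Q and write every simplex with vertices in increasing order. Then dim K = 1 and the simplices of K are:

  0-simplices (12): A, B, D, E, F, G, J, L, M, N, P, Q
  1-simplices (15): AB, AF, BD, BE, BF, BJ, BL, BN, BP, DN, EJ, GM, GQ, LP, MQ

Hence C_0 ≅ Z^12, C_1 ≅ Z^15.

∂_1: C_1 → C_0 maps an edge to its endpoints' difference, ∂[p,q] = q − p. For instance
  ∂MQ = Q − M.
The 12×15 boundary matrix has rank 10 and Smith normal form diag(1,1,1,1,1,1,1,1,1,1).

From H_k ≅ ker(∂_k) / im(∂_{k+1}) we obtain:

  H_0: rank C_0 − rank ∂_1 = 12 − 10 = 2, and the invariant factors of ∂_1 are all 1, so H_0 = Z^2.

H_0 ≅ Z^2.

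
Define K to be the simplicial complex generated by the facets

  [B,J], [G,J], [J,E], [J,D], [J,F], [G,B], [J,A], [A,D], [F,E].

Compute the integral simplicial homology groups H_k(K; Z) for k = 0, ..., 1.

Fix the vertex order A < B < D < E < F < G < J and write every simplex with vertices in increasing order. Then dim K = 1 and the simplices of K are:

  0-simplices (7): A, B, D, E, F, G, J
  1-simplices (9): AD, AJ, BG, BJ, DJ, EF, EJ, FJ, GJ

so the chain groups are C_0 ≅ Z^7, C_1 ≅ Z^9.

Boundary ∂_1: C_1 → C_0 maps an edge to its endpoints' difference, ∂[p,q] = q − p. For instance
  ∂AJ = J − A.
As a 7×9 matrix over Z this has rank 6, with invariant factors (1,1,1,1,1,1).

Computing H_k = (kernel of ∂_k) / (image of ∂_{k+1}):

  H_0: rank C_0 − rank ∂_1 = 7 − 6 = 1, and the invariant factors of ∂_1 are all 1, so H_0 = Z.
  H_1: rank ker ∂_1 − rank ∂_2 = (9 − 6) − 0 = 3, and there is no ∂_2, so H_1 = Z^3.

H_0 ≅ Z,  H_1 ≅ Z^3.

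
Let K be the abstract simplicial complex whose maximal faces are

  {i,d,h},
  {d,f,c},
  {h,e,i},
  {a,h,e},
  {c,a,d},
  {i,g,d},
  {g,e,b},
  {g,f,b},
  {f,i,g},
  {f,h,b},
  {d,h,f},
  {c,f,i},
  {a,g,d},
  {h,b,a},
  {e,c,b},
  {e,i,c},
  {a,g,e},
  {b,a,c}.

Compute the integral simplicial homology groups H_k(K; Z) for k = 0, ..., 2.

H_0 ≅ Z,  H_1 ≅ Z ⊕ Z/2,  H_2 = 0.

We work with the vertex ordering a < b < c < d < e < f < g < h < i. The simplices of K, each written with vertices in increasing order, are:

  0-simplices (9): a, b, c, d, e, f, g, h, i
  1-simplices (27): ab, ac, ad, ae, ag, ah, bc, be, bf, bg, bh, cd, ce, cf, ci, df, dg, dh, di, eg, eh, ei, fg, fh, fi, gi, hi
  2-simplices (18): abc, abh, acd, adg, aeg, aeh, bce, beg, bfg, bfh, cdf, cei, cfi, dfh, dgi, dhi, ehi, fgi

giving chain groups C_0 ≅ Z^9, C_1 ≅ Z^27, C_2 ≅ Z^18.

∂_1: C_1 → C_0 sends each edge [p,q] (with p < q) to q − p.
This gives a 9×27 integer matrix of rank 8; reducing to Smith normal form yields diagonal entries (1,1,1,1,1,1,1,1).

Boundary ∂_2: C_2 → C_1 maps a triangle to the signed sum of its edges. For instance
  ∂adg = dg − ag + ad,
  ∂beg = eg − bg + be.
This gives a 27×18 integer matrix of rank 18; reducing to Smith normal form yields diagonal entries (1,1,1,1,1,1,1,1,1,1,1,1,1,1,1,1,1,2).

From H_k ≅ ker(∂_k) / im(∂_{k+1}) we obtain:

  H_0: rank C_0 − rank ∂_1 = 9 − 8 = 1, and the invariant factors of ∂_1 are all 1, so H_0 ≅ Z.
  H_1: rank ker ∂_1 − rank ∂_2 = (27 − 8) − 18 = 1, and ∂_2 has invariant factor 2 > 1, so H_1 ≅ Z ⊕ Z/2.
  H_2: rank ker ∂_2 − rank ∂_3 = (18 − 18) − 0 = 0, and there is no ∂_3, so H_2 ≅ 0.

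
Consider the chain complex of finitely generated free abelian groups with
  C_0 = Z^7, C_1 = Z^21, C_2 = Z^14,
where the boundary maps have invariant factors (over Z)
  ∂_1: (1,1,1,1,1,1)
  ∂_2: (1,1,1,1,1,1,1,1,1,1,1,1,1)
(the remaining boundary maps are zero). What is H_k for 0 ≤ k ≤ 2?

H_0 = Z,  H_1 = Z^2,  H_2 = Z.

H_0: b_0 = 7 − 0 − 6 = 1; torsion from ∂_1 factors > 1: none. So H_0 = Z.
H_1: b_1 = 21 − 6 − 13 = 2; torsion from ∂_2 factors > 1: none. So H_1 = Z^2.
H_2: b_2 = 14 − 13 − 0 = 1; torsion from ∂_3 factors > 1: none. So H_2 = Z.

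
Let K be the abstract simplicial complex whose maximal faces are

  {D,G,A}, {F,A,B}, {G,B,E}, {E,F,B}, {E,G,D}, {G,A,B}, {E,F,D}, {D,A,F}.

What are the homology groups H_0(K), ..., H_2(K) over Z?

H_0 = Z,  H_1 = 0,  H_2 = Z.

Take the total order A < B < D < E < F < G on the vertex set. Then K (dimension 2) consists of the simplices:

  0-simplices (6): A, B, D, E, F, G
  1-simplices (12): AB, AD, AF, AG, BE, BF, BG, DE, DF, DG, EF, EG
  2-simplices (8): ABF, ABG, ADF, ADG, BEF, BEG, DEF, DEG

Hence C_0 ≅ Z^6, C_1 ≅ Z^12, C_2 ≅ Z^8.

∂_1: C_1 → C_0 is given by ∂[p,q] = [q] − [p].
As a 6×12 matrix over Z this has rank 5, with invariant factors (1,1,1,1,1).

∂_2: C_2 → C_1 acts by ∂[p,q,r] = [q,r] − [p,r] + [p,q]. For instance
  ∂BEG = EG − BG + BE,
  ∂DEG = EG − DG + DE.
This gives a 12×8 integer matrix of rank 7; reducing to Smith normal form yields diagonal entries (1,1,1,1,1,1,1).

Reading off H_k = ker ∂_k / im ∂_{k+1}:

  H_0: rank C_0 − rank ∂_1 = 6 − 5 = 1, and the invariant factors of ∂_1 are all 1, so H_0 ≅ Z.
  H_1: rank ker ∂_1 − rank ∂_2 = (12 − 5) − 7 = 0, and the invariant factors of ∂_2 are all 1, so H_1 ≅ 0.
  H_2: rank ker ∂_2 − rank ∂_3 = (8 − 7) − 0 = 1, and there is no ∂_3, so H_2 ≅ Z.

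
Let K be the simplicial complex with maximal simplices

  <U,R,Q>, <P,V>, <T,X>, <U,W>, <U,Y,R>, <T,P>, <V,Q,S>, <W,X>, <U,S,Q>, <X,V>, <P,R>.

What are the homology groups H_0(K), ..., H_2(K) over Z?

H_0 = Z,  H_1 = Z^3,  H_2 = 0.

Order the vertices as P < Q < R < S < T < U < V < W < X < Y. Listing each simplex with vertices in this order, K has dimension 2 with simplices:

  0-simplices (10): P, Q, R, S, T, U, V, W, X, Y
  1-simplices (16): PR, PT, PV, QR, QS, QU, QV, RU, RY, SU, SV, TX, UW, UY, VX, WX
  2-simplices (4): QRU, QSU, QSV, RUY

giving chain groups C_0 ≅ Z^10, C_1 ≅ Z^16, C_2 ≅ Z^4.

Boundary ∂_1: C_1 → C_0 sends each edge [p,q] (with p < q) to q − p.
The resulting 10×16 matrix has rank 9, and its Smith normal form has invariant factors (1,1,1,1,1,1,1,1,1).

The boundary map ∂_2: C_2 → C_1 sends each 2-simplex [p,q,r] to [q,r] − [p,r] + [p,q]. For instance
  ∂QSU = SU − QU + QS,
  ∂QSV = SV − QV + QS.
The resulting 16×4 matrix has rank 4, and its Smith normal form has invariant factors (1,1,1,1).

From H_k ≅ ker(∂_k) / im(∂_{k+1}) we obtain:

  H_0: rank C_0 − rank ∂_1 = 10 − 9 = 1, and the invariant factors of ∂_1 are all 1, so H_0 = Z.
  H_1: rank ker ∂_1 − rank ∂_2 = (16 − 9) − 4 = 3, and the invariant factors of ∂_2 are all 1, so H_1 = Z^3.
  H_2: rank ker ∂_2 − rank ∂_3 = (4 − 4) − 0 = 0, and there is no ∂_3, so H_2 = 0.

As a check, the Euler characteristic is 10 − 16 + 4 = -2, which agrees with 1 − 3 + 0 = -2.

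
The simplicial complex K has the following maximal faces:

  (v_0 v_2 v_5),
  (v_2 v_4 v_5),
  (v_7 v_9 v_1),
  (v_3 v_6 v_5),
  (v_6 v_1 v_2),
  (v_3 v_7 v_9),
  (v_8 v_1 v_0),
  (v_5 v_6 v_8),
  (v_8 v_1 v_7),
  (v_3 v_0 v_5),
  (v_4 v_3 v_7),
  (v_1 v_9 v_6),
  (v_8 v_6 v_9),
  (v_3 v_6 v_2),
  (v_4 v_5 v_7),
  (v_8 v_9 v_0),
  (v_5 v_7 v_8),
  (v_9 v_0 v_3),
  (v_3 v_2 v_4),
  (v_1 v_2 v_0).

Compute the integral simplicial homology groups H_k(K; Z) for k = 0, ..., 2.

H_0 = Z,  H_1 = Z ⊕ Z/2Z,  H_2 = 0.

Order the vertices as v_0 < v_1 < v_2 < v_3 < v_4 < v_5 < v_6 < v_7 < v_8 < v_9. Listing each simplex with vertices in this order, K has dimension 2 with simplices:

  0-simplices (10): [v_0], [v_1], [v_2], [v_3], [v_4], [v_5], [v_6], [v_7], [v_8], [v_9]
  1-simplices (30): (30 of them)
  2-simplices (20): (20 of them)

so the chain groups are C_0 ≅ Z^10, C_1 ≅ Z^30, C_2 ≅ Z^20.

Boundary ∂_1: C_1 → C_0 sends each edge [p,q] (with p < q) to q − p.
As a 10×30 matrix over Z this has rank 9, with invariant factors (1,1,1,1,1,1,1,1,1).

Boundary ∂_2: C_2 → C_1 maps a triangle to the signed sum of its edges. For instance
  ∂[v_0,v_3,v_9] = [v_3,v_9] − [v_0,v_9] + [v_0,v_3],
  ∂[v_5,v_7,v_8] = [v_7,v_8] − [v_5,v_8] + [v_5,v_7].
As a 30×20 matrix over Z this has rank 20, with invariant factors (1,1,1,1,1,1,1,1,1,1,1,1,1,1,1,1,1,1,1,2).

Now H_k = ker ∂_k / im ∂_{k+1}, so:

  H_0: rank C_0 − rank ∂_1 = 10 − 9 = 1, and the invariant factors of ∂_1 are all 1, so H_0 ≅ Z.
  H_1: rank ker ∂_1 − rank ∂_2 = (30 − 9) − 20 = 1, and ∂_2 has invariant factor 2 > 1, so H_1 ≅ Z ⊕ Z/2Z.
  H_2: rank ker ∂_2 − rank ∂_3 = (20 − 20) − 0 = 0, and there is no ∂_3, so H_2 ≅ 0.

As a check, the Euler characteristic is 10 − 30 + 20 = 0, which agrees with 1 − 1 + 0 = 0.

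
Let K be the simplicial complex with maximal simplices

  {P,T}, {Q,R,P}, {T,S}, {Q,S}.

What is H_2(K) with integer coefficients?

K has 5 vertices, 6 edges, 1 triangle.
rank ∂_2 = 1, rank ∂_3 = 0 ⇒ b_2 = 1 − 1 − 0 = 0. So H_2 ≅ 0.

H_2 = 0.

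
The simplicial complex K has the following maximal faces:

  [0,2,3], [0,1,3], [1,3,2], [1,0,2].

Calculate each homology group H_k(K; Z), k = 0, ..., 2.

H_0 ≅ Z,  H_1 = 0,  H_2 ≅ Z.

We work with the vertex ordering 0 < 1 < 2 < 3. The simplices of K, each written with vertices in increasing order, are:

  0-simplices (4): [0], [1], [2], [3]
  1-simplices (6): [0,1], [0,2], [0,3], [1,2], [1,3], [2,3]
  2-simplices (4): [0,1,2], [0,1,3], [0,2,3], [1,2,3]

Hence C_0 ≅ Z^4, C_1 ≅ Z^6, C_2 ≅ Z^4.

Boundary ∂_1: C_1 → C_0 sends each edge [p,q] (with p < q) to q − p. For instance
  ∂[1,2] = [2] − [1].
As a 4×6 matrix over Z this has rank 3, with invariant factors (1,1,1).

∂_2: C_2 → C_1 maps a triangle to the signed sum of its edges. For instance
  ∂[1,2,3] = [2,3] − [1,3] + [1,2],
  ∂[0,1,3] = [1,3] − [0,3] + [0,1].
As a 6×4 matrix over Z this has rank 3, with invariant factors (1,1,1).

Reading off H_k = ker ∂_k / im ∂_{k+1}:

  H_0: rank C_0 − rank ∂_1 = 4 − 3 = 1, and the invariant factors of ∂_1 are all 1, so H_0 ≅ Z.
  H_1: rank ker ∂_1 − rank ∂_2 = (6 − 3) − 3 = 0, and the invariant factors of ∂_2 are all 1, so H_1 ≅ 0.
  H_2: rank ker ∂_2 − rank ∂_3 = (4 − 3) − 0 = 1, and there is no ∂_3, so H_2 ≅ Z.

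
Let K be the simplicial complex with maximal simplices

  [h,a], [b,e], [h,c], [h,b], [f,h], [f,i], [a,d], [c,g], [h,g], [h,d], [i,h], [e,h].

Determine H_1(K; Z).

Take the total order a < b < c < d < e < f < g < h < i on the vertex set. Then K (dimension 1) consists of the simplices:

  0-simplices (9): a, b, c, d, e, f, g, h, i
  1-simplices (12): ad, ah, be, bh, cg, ch, dh, eh, fh, fi, gh, hi

so the chain groups are C_0 ≅ Z^9, C_1 ≅ Z^12.

Boundary ∂_1: C_1 → C_0 maps an edge to its endpoints' difference, ∂[p,q] = q − p.
The 9×12 boundary matrix has rank 8 and Smith normal form diag(1,1,1,1,1,1,1,1).

From H_k ≅ ker(∂_k) / im(∂_{k+1}) we obtain:

  H_1: rank ker ∂_1 − rank ∂_2 = (12 − 8) − 0 = 4, and there is no ∂_2, so H_1 ≅ Z^4.

H_1 ≅ Z^4.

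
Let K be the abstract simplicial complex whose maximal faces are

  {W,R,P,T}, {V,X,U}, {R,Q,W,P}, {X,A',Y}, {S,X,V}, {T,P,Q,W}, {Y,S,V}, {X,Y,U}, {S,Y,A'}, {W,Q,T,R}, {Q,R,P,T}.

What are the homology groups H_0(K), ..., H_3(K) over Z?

Order the vertices as P < Q < R < S < T < U < V < W < X < Y < A'. Listing each simplex with vertices in this order, K has dimension 3 with simplices:

  0-simplices (11): [P], [Q], [R], [S], [T], [U], [V], [W], [X], [Y], [A']
  1-simplices (22): [P,Q], [P,R], [P,T], [P,W], [Q,R], [Q,T], [Q,W], [R,T], [R,W], [S,V], [S,X], [S,Y], [S,A'], [T,W], [U,V], [U,X], [U,Y], [V,X], [V,Y], [X,Y], [X,A'], [Y,A']
  2-simplices (16): [P,Q,R], [P,Q,T], [P,Q,W], [P,R,T], [P,R,W], [P,T,W], [Q,R,T], [Q,R,W], [Q,T,W], [R,T,W], [S,V,X], [S,V,Y], [S,Y,A'], [U,V,X], [U,X,Y], [X,Y,A']
  3-simplices (5): [P,Q,R,T], [P,Q,R,W], [P,Q,T,W], [P,R,T,W], [Q,R,T,W]

so the chain groups are C_0 ≅ Z^11, C_1 ≅ Z^22, C_2 ≅ Z^16, C_3 ≅ Z^5.

∂_1: C_1 → C_0 sends each edge [p,q] (with p < q) to q − p.
This gives a 11×22 integer matrix of rank 9; reducing to Smith normal form yields diagonal entries (1,1,1,1,1,1,1,1,1).

∂_2: C_2 → C_1 sends each 2-simplex [p,q,r] to [q,r] − [p,r] + [p,q]. For instance
  ∂[U,X,Y] = [X,Y] − [U,Y] + [U,X],
  ∂[P,Q,W] = [Q,W] − [P,W] + [P,Q].
As a 22×16 matrix over Z this has rank 12, with invariant factors (1,1,1,1,1,1,1,1,1,1,1,1).

The boundary map ∂_3: C_3 → C_2 sends each 3-simplex σ to the alternating sum Σ_i (−1)^i (σ with its i-th vertex removed). For instance
  ∂[P,Q,T,W] = [Q,T,W] − [P,T,W] + [P,Q,W] − [P,Q,T],
  ∂[P,Q,R,W] = [Q,R,W] − [P,R,W] + [P,Q,W] − [P,Q,R].
As a 16×5 matrix over Z this has rank 4, with invariant factors (1,1,1,1).

Computing H_k = (kernel of ∂_k) / (image of ∂_{k+1}):

  H_0: rank C_0 − rank ∂_1 = 11 − 9 = 2, and the invariant factors of ∂_1 are all 1, so H_0 = Z^2.
  H_1: rank ker ∂_1 − rank ∂_2 = (22 − 9) − 12 = 1, and the invariant factors of ∂_2 are all 1, so H_1 = Z.
  H_2: rank ker ∂_2 − rank ∂_3 = (16 − 12) − 4 = 0, and the invariant factors of ∂_3 are all 1, so H_2 = 0.
  H_3: rank ker ∂_3 − rank ∂_4 = (5 − 4) − 0 = 1, and there is no ∂_4, so H_3 = Z.

H_0 ≅ Z^2,  H_1 ≅ Z,  H_2 = 0,  H_3 ≅ Z.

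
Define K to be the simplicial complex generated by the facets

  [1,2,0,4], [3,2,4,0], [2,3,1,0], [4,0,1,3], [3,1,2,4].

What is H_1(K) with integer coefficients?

Fix the vertex order 0 < 1 < 2 < 3 < 4 and write every simplex with vertices in increasing order. Then dim K = 3 and the simplices of K are:

  0-simplices (5): [0], [1], [2], [3], [4]
  1-simplices (10): [0,1], [0,2], [0,3], [0,4], [1,2], [1,3], [1,4], [2,3], [2,4], [3,4]
  2-simplices (10): [0,1,2], [0,1,3], [0,1,4], [0,2,3], [0,2,4], [0,3,4], [1,2,3], [1,2,4], [1,3,4], [2,3,4]
  3-simplices (5): [0,1,2,3], [0,1,2,4], [0,1,3,4], [0,2,3,4], [1,2,3,4]

giving chain groups C_0 ≅ Z^5, C_1 ≅ Z^10, C_2 ≅ Z^10, C_3 ≅ Z^5.

Boundary ∂_1: C_1 → C_0 maps an edge to its endpoints' difference, ∂[p,q] = q − p. For instance
  ∂[1,2] = [2] − [1].
This gives a 5×10 integer matrix of rank 4; reducing to Smith normal form yields diagonal entries (1,1,1,1).

The boundary map ∂_2: C_2 → C_1 maps a triangle to the signed sum of its edges. For instance
  ∂[1,2,3] = [2,3] − [1,3] + [1,2],
  ∂[0,1,3] = [1,3] − [0,3] + [0,1].
The resulting 10×10 matrix has rank 6, and its Smith normal form has invariant factors (1,1,1,1,1,1).

The boundary map ∂_3: C_3 → C_2 sends each 3-simplex σ to the alternating sum Σ_i (−1)^i (σ with its i-th vertex removed). For instance
  ∂[0,1,2,4] = [1,2,4] − [0,2,4] + [0,1,4] − [0,1,2],
  ∂[0,1,2,3] = [1,2,3] − [0,2,3] + [0,1,3] − [0,1,2].
The 10×5 boundary matrix has rank 4 and Smith normal form diag(1,1,1,1).

From H_k ≅ ker(∂_k) / im(∂_{k+1}) we obtain:

  H_1: rank ker ∂_1 − rank ∂_2 = (10 − 4) − 6 = 0, and the invariant factors of ∂_2 are all 1, so H_1 ≅ 0.

H_1 ≅ 0.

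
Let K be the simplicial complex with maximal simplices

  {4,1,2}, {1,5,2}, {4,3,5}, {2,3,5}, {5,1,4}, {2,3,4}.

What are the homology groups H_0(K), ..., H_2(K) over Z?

H_0 = Z,  H_1 = 0,  H_2 = Z.

Fix the vertex order 1 < 2 < 3 < 4 < 5 and write every simplex with vertices in increasing order. Then dim K = 2 and the simplices of K are:

  0-simplices (5): [1], [2], [3], [4], [5]
  1-simplices (9): [1,2], [1,4], [1,5], [2,3], [2,4], [2,5], [3,4], [3,5], [4,5]
  2-simplices (6): [1,2,4], [1,2,5], [1,4,5], [2,3,4], [2,3,5], [3,4,5]

so the chain groups are C_0 ≅ Z^5, C_1 ≅ Z^9, C_2 ≅ Z^6.

Boundary ∂_1: C_1 → C_0 is given by ∂[p,q] = [q] − [p].
As a 5×9 matrix over Z this has rank 4, with invariant factors (1,1,1,1).

Boundary ∂_2: C_2 → C_1 sends each 2-simplex [p,q,r] to [q,r] − [p,r] + [p,q]. For instance
  ∂[2,3,5] = [3,5] − [2,5] + [2,3],
  ∂[2,3,4] = [3,4] − [2,4] + [2,3].
The 9×6 boundary matrix has rank 5 and Smith normal form diag(1,1,1,1,1).

Now H_k = ker ∂_k / im ∂_{k+1}, so:

  H_0: rank C_0 − rank ∂_1 = 5 − 4 = 1, and the invariant factors of ∂_1 are all 1, so H_0 ≅ Z.
  H_1: rank ker ∂_1 − rank ∂_2 = (9 − 4) − 5 = 0, and the invariant factors of ∂_2 are all 1, so H_1 ≅ 0.
  H_2: rank ker ∂_2 − rank ∂_3 = (6 − 5) − 0 = 1, and there is no ∂_3, so H_2 ≅ Z.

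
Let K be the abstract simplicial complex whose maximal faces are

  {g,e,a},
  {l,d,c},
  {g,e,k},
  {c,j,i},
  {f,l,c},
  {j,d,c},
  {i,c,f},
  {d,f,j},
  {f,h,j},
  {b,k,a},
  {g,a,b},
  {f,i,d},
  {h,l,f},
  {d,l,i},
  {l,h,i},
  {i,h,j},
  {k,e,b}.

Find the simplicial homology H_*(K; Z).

H_0 ≅ Z^2,  H_1 ≅ Z ⊕ Z/2,  H_2 = 0.

We work with the vertex ordering a < b < c < d < e < f < g < h < i < j < k < l. The simplices of K, each written with vertices in increasing order, are:

  0-simplices (12): a, b, c, d, e, f, g, h, i, j, k, l
  1-simplices (28): ab, ae, ag, ak, be, bg, bk, cd, cf, ci, cj, cl, df, di, dj, dl, eg, ek, fh, fi, fj, fl, gk, hi, hj, hl, ij, il
  2-simplices (17): abg, abk, aeg, bek, cdj, cdl, cfi, cfl, cij, dfi, dfj, dil, egk, fhj, fhl, hij, hil

giving chain groups C_0 ≅ Z^12, C_1 ≅ Z^28, C_2 ≅ Z^17.

∂_1: C_1 → C_0 maps an edge to its endpoints' difference, ∂[p,q] = q − p. For instance
  ∂ak = k − a.
The resulting 12×28 matrix has rank 10, and its Smith normal form has invariant factors (1,1,1,1,1,1,1,1,1,1).

The boundary map ∂_2: C_2 → C_1 acts by ∂[p,q,r] = [q,r] − [p,r] + [p,q]. For instance
  ∂bek = ek − bk + be,
  ∂hil = il − hl + hi.
As a 28×17 matrix over Z this has rank 17, with invariant factors (1,1,1,1,1,1,1,1,1,1,1,1,1,1,1,1,2).

From H_k ≅ ker(∂_k) / im(∂_{k+1}) we obtain:

  H_0: rank C_0 − rank ∂_1 = 12 − 10 = 2, and the invariant factors of ∂_1 are all 1, so H_0 = Z^2.
  H_1: rank ker ∂_1 − rank ∂_2 = (28 − 10) − 17 = 1, and ∂_2 has invariant factor 2 > 1, so H_1 = Z ⊕ Z/2.
  H_2: rank ker ∂_2 − rank ∂_3 = (17 − 17) − 0 = 0, and there is no ∂_3, so H_2 = 0.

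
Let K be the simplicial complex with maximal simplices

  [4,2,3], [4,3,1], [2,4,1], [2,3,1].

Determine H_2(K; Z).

H_2 = Z.

Take the total order 1 < 2 < 3 < 4 on the vertex set. Then K (dimension 2) consists of the simplices:

  0-simplices (4): [1], [2], [3], [4]
  1-simplices (6): [1,2], [1,3], [1,4], [2,3], [2,4], [3,4]
  2-simplices (4): [1,2,3], [1,2,4], [1,3,4], [2,3,4]

Hence C_0 ≅ Z^4, C_1 ≅ Z^6, C_2 ≅ Z^4.

The boundary map ∂_1: C_1 → C_0 is given by ∂[p,q] = [q] − [p]. For instance
  ∂[1,2] = [2] − [1].
The resulting 4×6 matrix has rank 3, and its Smith normal form has invariant factors (1,1,1).

∂_2: C_2 → C_1 maps a triangle to the signed sum of its edges. For instance
  ∂[1,2,4] = [2,4] − [1,4] + [1,2],
  ∂[1,3,4] = [3,4] − [1,4] + [1,3].
The resulting 6×4 matrix has rank 3, and its Smith normal form has invariant factors (1,1,1).

Computing H_k = (kernel of ∂_k) / (image of ∂_{k+1}):

  H_2: rank ker ∂_2 − rank ∂_3 = (4 − 3) − 0 = 1, and there is no ∂_3, so H_2 = Z.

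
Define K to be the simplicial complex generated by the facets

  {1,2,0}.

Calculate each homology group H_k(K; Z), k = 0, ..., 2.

H_0 = Z,  H_1 = 0,  H_2 = 0.

Take the total order 0 < 1 < 2 on the vertex set. Then K (dimension 2) consists of the simplices:

  0-simplices (3): [0], [1], [2]
  1-simplices (3): [0,1], [0,2], [1,2]
  2-simplices (1): [0,1,2]

Hence C_0 ≅ Z^3, C_1 ≅ Z^3, C_2 ≅ Z^1.

∂_1: C_1 → C_0 sends each edge [p,q] (with p < q) to q − p.
The 3×3 boundary matrix has rank 2 and Smith normal form diag(1,1).

Boundary ∂_2: C_2 → C_1 maps a triangle to the signed sum of its edges. For instance
  ∂[0,1,2] = [1,2] − [0,2] + [0,1].
The resulting 3×1 matrix has rank 1, and its Smith normal form has invariant factors (1).

Reading off H_k = ker ∂_k / im ∂_{k+1}:

  H_0: rank C_0 − rank ∂_1 = 3 − 2 = 1, and the invariant factors of ∂_1 are all 1, so H_0 = Z.
  H_1: rank ker ∂_1 − rank ∂_2 = (3 − 2) − 1 = 0, and the invariant factors of ∂_2 are all 1, so H_1 = 0.
  H_2: rank ker ∂_2 − rank ∂_3 = (1 − 1) − 0 = 0, and there is no ∂_3, so H_2 = 0.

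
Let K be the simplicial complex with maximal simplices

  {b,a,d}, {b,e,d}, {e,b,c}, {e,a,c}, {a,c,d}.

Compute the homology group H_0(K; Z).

H_0 ≅ Z.

K has 5 vertices, 10 edges, 5 triangles.
rank ∂_0 = 0, rank ∂_1 = 4 ⇒ b_0 = 5 − 0 − 4 = 1; all invariant factors of ∂_1 are 1 so no torsion. So H_0 ≅ Z.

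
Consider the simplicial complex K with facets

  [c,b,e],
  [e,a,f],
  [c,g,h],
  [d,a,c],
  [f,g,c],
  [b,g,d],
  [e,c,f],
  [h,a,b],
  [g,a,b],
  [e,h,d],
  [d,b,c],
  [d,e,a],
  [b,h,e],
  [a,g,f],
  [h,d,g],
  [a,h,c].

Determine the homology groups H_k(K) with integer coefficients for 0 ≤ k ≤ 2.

We work with the vertex ordering a < b < c < d < e < f < g < h. The simplices of K, each written with vertices in increasing order, are:

  0-simplices (8): a, b, c, d, e, f, g, h
  1-simplices (24): ab, ac, ad, ae, af, ag, ah, bc, bd, be, bg, bh, cd, ce, cf, cg, ch, de, dg, dh, ef, eh, fg, gh
  2-simplices (16): abg, abh, acd, ach, ade, aef, afg, bcd, bce, bdg, beh, cef, cfg, cgh, deh, dgh

Hence C_0 ≅ Z^8, C_1 ≅ Z^24, C_2 ≅ Z^16.

Boundary ∂_1: C_1 → C_0 sends each edge [p,q] (with p < q) to q − p.
As a 8×24 matrix over Z this has rank 7, with invariant factors (1,1,1,1,1,1,1).

The boundary map ∂_2: C_2 → C_1 maps a triangle to the signed sum of its edges. For instance
  ∂cef = ef − cf + ce,
  ∂acd = cd − ad + ac.
As a 24×16 matrix over Z this has rank 15, with invariant factors (1,1,1,1,1,1,1,1,1,1,1,1,1,1,1).

Computing H_k = (kernel of ∂_k) / (image of ∂_{k+1}):

  H_0: rank C_0 − rank ∂_1 = 8 − 7 = 1, and the invariant factors of ∂_1 are all 1, so H_0 = Z.
  H_1: rank ker ∂_1 − rank ∂_2 = (24 − 7) − 15 = 2, and the invariant factors of ∂_2 are all 1, so H_1 = Z^2.
  H_2: rank ker ∂_2 − rank ∂_3 = (16 − 15) − 0 = 1, and there is no ∂_3, so H_2 = Z.

As a check, the Euler characteristic is 8 − 24 + 16 = 0, which agrees with 1 − 2 + 1 = 0.
(K is a triangulation of the torus T^2.)

H_0 ≅ Z,  H_1 ≅ Z^2,  H_2 ≅ Z.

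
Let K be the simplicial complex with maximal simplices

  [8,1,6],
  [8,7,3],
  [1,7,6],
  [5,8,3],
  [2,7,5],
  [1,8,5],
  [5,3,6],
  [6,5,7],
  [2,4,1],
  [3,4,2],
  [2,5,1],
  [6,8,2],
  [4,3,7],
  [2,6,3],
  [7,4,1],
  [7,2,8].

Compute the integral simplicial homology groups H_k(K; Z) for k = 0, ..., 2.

We work with the vertex ordering 1 < 2 < 3 < 4 < 5 < 6 < 7 < 8. The simplices of K, each written with vertices in increasing order, are:

  0-simplices (8): [1], [2], [3], [4], [5], [6], [7], [8]
  1-simplices (24): (24 of them)
  2-simplices (16): [1,2,4], [1,2,5], [1,4,7], [1,5,8], [1,6,7], [1,6,8], [2,3,4], [2,3,6], [2,5,7], [2,6,8], [2,7,8], [3,4,7], [3,5,6], [3,5,8], [3,7,8], [5,6,7]

so the chain groups are C_0 ≅ Z^8, C_1 ≅ Z^24, C_2 ≅ Z^16.

∂_1: C_1 → C_0 is given by ∂[p,q] = [q] − [p].
The 8×24 boundary matrix has rank 7 and Smith normal form diag(1,1,1,1,1,1,1).

Boundary ∂_2: C_2 → C_1 maps a triangle to the signed sum of its edges. For instance
  ∂[3,4,7] = [4,7] − [3,7] + [3,4],
  ∂[3,5,8] = [5,8] − [3,8] + [3,5].
As a 24×16 matrix over Z this has rank 15, with invariant factors (1,1,1,1,1,1,1,1,1,1,1,1,1,1,1).

Now H_k = ker ∂_k / im ∂_{k+1}, so:

  H_0: rank C_0 − rank ∂_1 = 8 − 7 = 1, and the invariant factors of ∂_1 are all 1, so H_0 ≅ Z.
  H_1: rank ker ∂_1 − rank ∂_2 = (24 − 7) − 15 = 2, and the invariant factors of ∂_2 are all 1, so H_1 ≅ Z^2.
  H_2: rank ker ∂_2 − rank ∂_3 = (16 − 15) − 0 = 1, and there is no ∂_3, so H_2 ≅ Z.

H_0 = Z,  H_1 = Z^2,  H_2 = Z.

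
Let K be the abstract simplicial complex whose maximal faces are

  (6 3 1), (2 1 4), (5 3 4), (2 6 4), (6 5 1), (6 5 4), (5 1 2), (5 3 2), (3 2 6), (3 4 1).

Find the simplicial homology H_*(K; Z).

H_0 ≅ Z,  H_1 ≅ Z/2,  H_2 = 0.

Take the total order 1 < 2 < 3 < 4 < 5 < 6 on the vertex set. Then K (dimension 2) consists of the simplices:

  0-simplices (6): [1], [2], [3], [4], [5], [6]
  1-simplices (15): [1,2], [1,3], [1,4], [1,5], [1,6], [2,3], [2,4], [2,5], [2,6], [3,4], [3,5], [3,6], [4,5], [4,6], [5,6]
  2-simplices (10): [1,2,4], [1,2,5], [1,3,4], [1,3,6], [1,5,6], [2,3,5], [2,3,6], [2,4,6], [3,4,5], [4,5,6]

Hence C_0 ≅ Z^6, C_1 ≅ Z^15, C_2 ≅ Z^10.

∂_1: C_1 → C_0 is given by ∂[p,q] = [q] − [p]. For instance
  ∂[5,6] = [6] − [5].
The resulting 6×15 matrix has rank 5, and its Smith normal form has invariant factors (1,1,1,1,1).

∂_2: C_2 → C_1 maps a triangle to the signed sum of its edges. For instance
  ∂[4,5,6] = [5,6] − [4,6] + [4,5],
  ∂[3,4,5] = [4,5] − [3,5] + [3,4].
The resulting 15×10 matrix has rank 10, and its Smith normal form has invariant factors (1,1,1,1,1,1,1,1,1,2).

Reading off H_k = ker ∂_k / im ∂_{k+1}:

  H_0: rank C_0 − rank ∂_1 = 6 − 5 = 1, and the invariant factors of ∂_1 are all 1, so H_0 ≅ Z.
  H_1: rank ker ∂_1 − rank ∂_2 = (15 − 5) − 10 = 0, and ∂_2 has invariant factor 2 > 1, so H_1 ≅ Z/2.
  H_2: rank ker ∂_2 − rank ∂_3 = (10 − 10) − 0 = 0, and there is no ∂_3, so H_2 ≅ 0.

(K is a triangulation of the real projective plane RP^2.)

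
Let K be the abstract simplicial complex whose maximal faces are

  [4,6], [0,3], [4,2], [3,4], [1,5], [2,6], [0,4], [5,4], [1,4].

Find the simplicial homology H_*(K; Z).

Fix the vertex order 0 < 1 < 2 < 3 < 4 < 5 < 6 and write every simplex with vertices in increasing order. Then dim K = 1 and the simplices of K are:

  0-simplices (7): [0], [1], [2], [3], [4], [5], [6]
  1-simplices (9): [0,3], [0,4], [1,4], [1,5], [2,4], [2,6], [3,4], [4,5], [4,6]

so the chain groups are C_0 ≅ Z^7, C_1 ≅ Z^9.

The boundary map ∂_1: C_1 → C_0 is given by ∂[p,q] = [q] − [p]. For instance
  ∂[0,3] = [3] − [0].
The 7×9 boundary matrix has rank 6 and Smith normal form diag(1,1,1,1,1,1).

Reading off H_k = ker ∂_k / im ∂_{k+1}:

  H_0: rank C_0 − rank ∂_1 = 7 − 6 = 1, and the invariant factors of ∂_1 are all 1, so H_0 = Z.
  H_1: rank ker ∂_1 − rank ∂_2 = (9 − 6) − 0 = 3, and there is no ∂_2, so H_1 = Z^3.

As a check, the Euler characteristic is 7 − 9 = -2, which agrees with 1 − 3 = -2.

H_0 = Z,  H_1 = Z^3.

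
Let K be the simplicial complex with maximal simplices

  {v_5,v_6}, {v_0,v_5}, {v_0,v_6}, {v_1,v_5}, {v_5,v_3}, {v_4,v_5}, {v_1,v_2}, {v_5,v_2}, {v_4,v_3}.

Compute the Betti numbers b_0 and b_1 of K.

b_0 = 1, b_1 = 3.

Take the total order v_0 < v_1 < v_2 < v_3 < v_4 < v_5 < v_6 on the vertex set. Then K (dimension 1) consists of the simplices:

  0-simplices (7): [v_0], [v_1], [v_2], [v_3], [v_4], [v_5], [v_6]
  1-simplices (9): [v_0,v_5], [v_0,v_6], [v_1,v_2], [v_1,v_5], [v_2,v_5], [v_3,v_4], [v_3,v_5], [v_4,v_5], [v_5,v_6]

Hence C_0 ≅ Z^7, C_1 ≅ Z^9.

Boundary ∂_1: C_1 → C_0 maps an edge to its endpoints' difference, ∂[p,q] = q − p. For instance
  ∂[v_1,v_5] = [v_5] − [v_1].
The 7×9 boundary matrix has rank 6 and Smith normal form diag(1,1,1,1,1,1).

From H_k ≅ ker(∂_k) / im(∂_{k+1}) we obtain:

  H_0: rank C_0 − rank ∂_1 = 7 − 6 = 1, and the invariant factors of ∂_1 are all 1, so H_0 = Z.
  H_1: rank ker ∂_1 − rank ∂_2 = (9 − 6) − 0 = 3, and there is no ∂_2, so H_1 = Z^3.

As a check, the Euler characteristic is 7 − 9 = -2, which agrees with 1 − 3 = -2.

Hence the Betti numbers are b_0 = 1, b_1 = 3.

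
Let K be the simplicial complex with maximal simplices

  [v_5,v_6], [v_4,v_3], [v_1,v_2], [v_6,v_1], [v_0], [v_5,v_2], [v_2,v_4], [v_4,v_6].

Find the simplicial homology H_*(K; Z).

Take the total order v_0 < v_1 < v_2 < v_3 < v_4 < v_5 < v_6 on the vertex set. Then K (dimension 1) consists of the simplices:

  0-simplices (7): [v_0], [v_1], [v_2], [v_3], [v_4], [v_5], [v_6]
  1-simplices (7): [v_1,v_2], [v_1,v_6], [v_2,v_4], [v_2,v_5], [v_3,v_4], [v_4,v_6], [v_5,v_6]

so the chain groups are C_0 ≅ Z^7, C_1 ≅ Z^7.

The boundary map ∂_1: C_1 → C_0 is given by ∂[p,q] = [q] − [p].
The resulting 7×7 matrix has rank 5, and its Smith normal form has invariant factors (1,1,1,1,1).

Computing H_k = (kernel of ∂_k) / (image of ∂_{k+1}):

  H_0: rank C_0 − rank ∂_1 = 7 − 5 = 2, and the invariant factors of ∂_1 are all 1, so H_0 ≅ Z^2.
  H_1: rank ker ∂_1 − rank ∂_2 = (7 − 5) − 0 = 2, and there is no ∂_2, so H_1 ≅ Z^2.

H_0 ≅ Z^2,  H_1 ≅ Z^2.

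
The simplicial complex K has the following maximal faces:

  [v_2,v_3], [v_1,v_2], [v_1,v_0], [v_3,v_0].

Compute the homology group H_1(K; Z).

Take the total order v_0 < v_1 < v_2 < v_3 on the vertex set. Then K (dimension 1) consists of the simplices:

  0-simplices (4): [v_0], [v_1], [v_2], [v_3]
  1-simplices (4): [v_0,v_1], [v_0,v_3], [v_1,v_2], [v_2,v_3]

giving chain groups C_0 ≅ Z^4, C_1 ≅ Z^4.

The boundary map ∂_1: C_1 → C_0 sends each edge [p,q] (with p < q) to q − p.
The resulting 4×4 matrix has rank 3, and its Smith normal form has invariant factors (1,1,1).

From H_k ≅ ker(∂_k) / im(∂_{k+1}) we obtain:

  H_1: rank ker ∂_1 − rank ∂_2 = (4 − 3) − 0 = 1, and there is no ∂_2, so H_1 = Z.

H_1 = Z.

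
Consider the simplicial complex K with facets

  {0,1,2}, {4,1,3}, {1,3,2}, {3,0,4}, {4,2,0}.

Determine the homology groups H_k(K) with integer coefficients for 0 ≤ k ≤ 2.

H_0 = Z,  H_1 = Z,  H_2 = 0.

We work with the vertex ordering 0 < 1 < 2 < 3 < 4. The simplices of K, each written with vertices in increasing order, are:

  0-simplices (5): [0], [1], [2], [3], [4]
  1-simplices (10): [0,1], [0,2], [0,3], [0,4], [1,2], [1,3], [1,4], [2,3], [2,4], [3,4]
  2-simplices (5): [0,1,2], [0,2,4], [0,3,4], [1,2,3], [1,3,4]

Hence C_0 ≅ Z^5, C_1 ≅ Z^10, C_2 ≅ Z^5.

∂_1: C_1 → C_0 sends each edge [p,q] (with p < q) to q − p. For instance
  ∂[0,1] = [1] − [0].
This gives a 5×10 integer matrix of rank 4; reducing to Smith normal form yields diagonal entries (1,1,1,1).

∂_2: C_2 → C_1 sends each 2-simplex [p,q,r] to [q,r] − [p,r] + [p,q]. For instance
  ∂[1,2,3] = [2,3] − [1,3] + [1,2],
  ∂[0,3,4] = [3,4] − [0,4] + [0,3].
The 10×5 boundary matrix has rank 5 and Smith normal form diag(1,1,1,1,1).

Now H_k = ker ∂_k / im ∂_{k+1}, so:

  H_0: rank C_0 − rank ∂_1 = 5 − 4 = 1, and the invariant factors of ∂_1 are all 1, so H_0 = Z.
  H_1: rank ker ∂_1 − rank ∂_2 = (10 − 4) − 5 = 1, and the invariant factors of ∂_2 are all 1, so H_1 = Z.
  H_2: rank ker ∂_2 − rank ∂_3 = (5 − 5) − 0 = 0, and there is no ∂_3, so H_2 = 0.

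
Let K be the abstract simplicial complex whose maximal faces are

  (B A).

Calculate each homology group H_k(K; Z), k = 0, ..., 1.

K has 2 vertices, 1 edge.
rank ∂_0 = 0, rank ∂_1 = 1 ⇒ b_0 = 2 − 0 − 1 = 1; all invariant factors of ∂_1 are 1 so no torsion. So H_0 = Z.
rank ∂_1 = 1, rank ∂_2 = 0 ⇒ b_1 = 1 − 1 − 0 = 0. So H_1 = 0.

H_0 = Z,  H_1 = 0.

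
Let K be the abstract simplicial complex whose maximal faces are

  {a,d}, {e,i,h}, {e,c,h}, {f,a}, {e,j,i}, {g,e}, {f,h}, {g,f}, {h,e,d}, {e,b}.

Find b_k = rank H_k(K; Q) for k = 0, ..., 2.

Order the vertices as a < b < c < d < e < f < g < h < i < j. Listing each simplex with vertices in this order, K has dimension 2 with simplices:

  0-simplices (10): a, b, c, d, e, f, g, h, i, j
  1-simplices (15): ad, af, be, ce, ch, de, dh, eg, eh, ei, ej, fg, fh, hi, ij
  2-simplices (4): ceh, deh, ehi, eij

so the chain groups are C_0 ≅ Z^10, C_1 ≅ Z^15, C_2 ≅ Z^4.

∂_1: C_1 → C_0 is given by ∂[p,q] = [q] − [p].
The 10×15 boundary matrix has rank 9 and Smith normal form diag(1,1,1,1,1,1,1,1,1).

Boundary ∂_2: C_2 → C_1 sends each 2-simplex [p,q,r] to [q,r] − [p,r] + [p,q]. For instance
  ∂deh = eh − dh + de,
  ∂eij = ij − ej + ei.
As a 15×4 matrix over Z this has rank 4, with invariant factors (1,1,1,1).

Computing H_k = (kernel of ∂_k) / (image of ∂_{k+1}):

  H_0: rank C_0 − rank ∂_1 = 10 − 9 = 1, and the invariant factors of ∂_1 are all 1, so H_0 ≅ Z.
  H_1: rank ker ∂_1 − rank ∂_2 = (15 − 9) − 4 = 2, and the invariant factors of ∂_2 are all 1, so H_1 ≅ Z^2.
  H_2: rank ker ∂_2 − rank ∂_3 = (4 − 4) − 0 = 0, and there is no ∂_3, so H_2 ≅ 0.

Hence the Betti numbers are b_0 = 1, b_1 = 2, b_2 = 0.

b_0 = 1, b_1 = 2, b_2 = 0.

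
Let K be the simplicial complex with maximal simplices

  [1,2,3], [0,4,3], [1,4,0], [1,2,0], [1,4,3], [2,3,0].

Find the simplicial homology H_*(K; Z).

H_0 ≅ Z,  H_1 = 0,  H_2 ≅ Z.

Order the vertices as 0 < 1 < 2 < 3 < 4. Listing each simplex with vertices in this order, K has dimension 2 with simplices:

  0-simplices (5): [0], [1], [2], [3], [4]
  1-simplices (9): [0,1], [0,2], [0,3], [0,4], [1,2], [1,3], [1,4], [2,3], [3,4]
  2-simplices (6): [0,1,2], [0,1,4], [0,2,3], [0,3,4], [1,2,3], [1,3,4]

so the chain groups are C_0 ≅ Z^5, C_1 ≅ Z^9, C_2 ≅ Z^6.

∂_1: C_1 → C_0 sends each edge [p,q] (with p < q) to q − p.
The 5×9 boundary matrix has rank 4 and Smith normal form diag(1,1,1,1).

∂_2: C_2 → C_1 acts by ∂[p,q,r] = [q,r] − [p,r] + [p,q]. For instance
  ∂[0,1,2] = [1,2] − [0,2] + [0,1],
  ∂[0,1,4] = [1,4] − [0,4] + [0,1].
This gives a 9×6 integer matrix of rank 5; reducing to Smith normal form yields diagonal entries (1,1,1,1,1).

From H_k ≅ ker(∂_k) / im(∂_{k+1}) we obtain:

  H_0: rank C_0 − rank ∂_1 = 5 − 4 = 1, and the invariant factors of ∂_1 are all 1, so H_0 = Z.
  H_1: rank ker ∂_1 − rank ∂_2 = (9 − 4) − 5 = 0, and the invariant factors of ∂_2 are all 1, so H_1 = 0.
  H_2: rank ker ∂_2 − rank ∂_3 = (6 − 5) − 0 = 1, and there is no ∂_3, so H_2 = Z.

As a check, the Euler characteristic is 5 − 9 + 6 = 2, which agrees with 1 − 0 + 1 = 2.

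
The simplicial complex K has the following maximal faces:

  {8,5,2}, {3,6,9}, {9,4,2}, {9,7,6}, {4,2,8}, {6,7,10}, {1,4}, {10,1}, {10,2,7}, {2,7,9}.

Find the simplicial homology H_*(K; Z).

Take the total order 1 < 2 < 3 < 4 < 5 < 6 < 7 < 8 < 9 < 10 on the vertex set. Then K (dimension 2) consists of the simplices:

  0-simplices (10): [1], [2], [3], [4], [5], [6], [7], [8], [9], [10]
  1-simplices (18): [1,4], [1,10], [2,4], [2,5], [2,7], [2,8], [2,9], [2,10], [3,6], [3,9], [4,8], [4,9], [5,8], [6,7], [6,9], [6,10], [7,9], [7,10]
  2-simplices (8): [2,4,8], [2,4,9], [2,5,8], [2,7,9], [2,7,10], [3,6,9], [6,7,9], [6,7,10]

so the chain groups are C_0 ≅ Z^10, C_1 ≅ Z^18, C_2 ≅ Z^8.

Boundary ∂_1: C_1 → C_0 maps an edge to its endpoints' difference, ∂[p,q] = q − p. For instance
  ∂[6,9] = [9] − [6].
This gives a 10×18 integer matrix of rank 9; reducing to Smith normal form yields diagonal entries (1,1,1,1,1,1,1,1,1).

∂_2: C_2 → C_1 acts by ∂[p,q,r] = [q,r] − [p,r] + [p,q]. For instance
  ∂[2,5,8] = [5,8] − [2,8] + [2,5],
  ∂[2,4,8] = [4,8] − [2,8] + [2,4].
The resulting 18×8 matrix has rank 8, and its Smith normal form has invariant factors (1,1,1,1,1,1,1,1).

Now H_k = ker ∂_k / im ∂_{k+1}, so:

  H_0: rank C_0 − rank ∂_1 = 10 − 9 = 1, and the invariant factors of ∂_1 are all 1, so H_0 ≅ Z.
  H_1: rank ker ∂_1 − rank ∂_2 = (18 − 9) − 8 = 1, and the invariant factors of ∂_2 are all 1, so H_1 ≅ Z.
  H_2: rank ker ∂_2 − rank ∂_3 = (8 − 8) − 0 = 0, and there is no ∂_3, so H_2 ≅ 0.

As a check, the Euler characteristic is 10 − 18 + 8 = 0, which agrees with 1 − 1 + 0 = 0.

H_0 = Z,  H_1 = Z,  H_2 = 0.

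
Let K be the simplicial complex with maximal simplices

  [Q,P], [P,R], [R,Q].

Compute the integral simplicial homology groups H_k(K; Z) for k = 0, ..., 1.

Fix the vertex order P < Q < R and write every simplex with vertices in increasing order. Then dim K = 1 and the simplices of K are:

  0-simplices (3): P, Q, R
  1-simplices (3): PQ, PR, QR

Hence C_0 ≅ Z^3, C_1 ≅ Z^3.

∂_1: C_1 → C_0 sends each edge [p,q] (with p < q) to q − p.
The resulting 3×3 matrix has rank 2, and its Smith normal form has invariant factors (1,1).

Reading off H_k = ker ∂_k / im ∂_{k+1}:

  H_0: rank C_0 − rank ∂_1 = 3 − 2 = 1, and the invariant factors of ∂_1 are all 1, so H_0 ≅ Z.
  H_1: rank ker ∂_1 − rank ∂_2 = (3 − 2) − 0 = 1, and there is no ∂_2, so H_1 ≅ Z.

As a check, the Euler characteristic is 3 − 3 = 0, which agrees with 1 − 1 = 0.

H_0 = Z,  H_1 = Z.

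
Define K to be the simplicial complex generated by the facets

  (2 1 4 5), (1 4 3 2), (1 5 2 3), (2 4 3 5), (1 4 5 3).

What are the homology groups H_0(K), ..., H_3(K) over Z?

H_0 ≅ Z,  H_1 = 0,  H_2 = 0,  H_3 ≅ Z.

We work with the vertex ordering 1 < 2 < 3 < 4 < 5. The simplices of K, each written with vertices in increasing order, are:

  0-simplices (5): [1], [2], [3], [4], [5]
  1-simplices (10): [1,2], [1,3], [1,4], [1,5], [2,3], [2,4], [2,5], [3,4], [3,5], [4,5]
  2-simplices (10): [1,2,3], [1,2,4], [1,2,5], [1,3,4], [1,3,5], [1,4,5], [2,3,4], [2,3,5], [2,4,5], [3,4,5]
  3-simplices (5): [1,2,3,4], [1,2,3,5], [1,2,4,5], [1,3,4,5], [2,3,4,5]

so the chain groups are C_0 ≅ Z^5, C_1 ≅ Z^10, C_2 ≅ Z^10, C_3 ≅ Z^5.

Boundary ∂_1: C_1 → C_0 maps an edge to its endpoints' difference, ∂[p,q] = q − p.
This gives a 5×10 integer matrix of rank 4; reducing to Smith normal form yields diagonal entries (1,1,1,1).

∂_2: C_2 → C_1 acts by ∂[p,q,r] = [q,r] − [p,r] + [p,q]. For instance
  ∂[1,4,5] = [4,5] − [1,5] + [1,4],
  ∂[2,4,5] = [4,5] − [2,5] + [2,4].
This gives a 10×10 integer matrix of rank 6; reducing to Smith normal form yields diagonal entries (1,1,1,1,1,1).

∂_3: C_3 → C_2 sends each 3-simplex σ to the alternating sum Σ_i (−1)^i (σ with its i-th vertex removed). For instance
  ∂[1,3,4,5] = [3,4,5] − [1,4,5] + [1,3,5] − [1,3,4],
  ∂[1,2,3,4] = [2,3,4] − [1,3,4] + [1,2,4] − [1,2,3].
This gives a 10×5 integer matrix of rank 4; reducing to Smith normal form yields diagonal entries (1,1,1,1).

Now H_k = ker ∂_k / im ∂_{k+1}, so:

  H_0: rank C_0 − rank ∂_1 = 5 − 4 = 1, and the invariant factors of ∂_1 are all 1, so H_0 ≅ Z.
  H_1: rank ker ∂_1 − rank ∂_2 = (10 − 4) − 6 = 0, and the invariant factors of ∂_2 are all 1, so H_1 ≅ 0.
  H_2: rank ker ∂_2 − rank ∂_3 = (10 − 6) − 4 = 0, and the invariant factors of ∂_3 are all 1, so H_2 ≅ 0.
  H_3: rank ker ∂_3 − rank ∂_4 = (5 − 4) − 0 = 1, and there is no ∂_4, so H_3 ≅ Z.

As a check, the Euler characteristic is 5 − 10 + 10 − 5 = 0, which agrees with 1 − 0 + 0 − 1 = 0.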